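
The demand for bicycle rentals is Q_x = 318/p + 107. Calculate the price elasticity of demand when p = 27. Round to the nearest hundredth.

At p = 27, Q_x = 118.7778.
dQ_x/dp = −318/p² = −0.4362.
Point elasticity E = (dQ_x/dp)·(p/Q_x) = -0.4362 × 27/118.7778 ≈ -0.10.
|E| < 1, so demand is inelastic at this price.

-0.10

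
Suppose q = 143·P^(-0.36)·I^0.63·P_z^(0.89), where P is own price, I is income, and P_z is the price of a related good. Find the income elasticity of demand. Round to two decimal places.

0.63

For a Cobb–Douglas (constant-elasticity) form q = A·I^α·…, the elasticity with respect to I equals the exponent α at every point.
Here the exponent on I is 0.63, so the income elasticity of demand is 0.63.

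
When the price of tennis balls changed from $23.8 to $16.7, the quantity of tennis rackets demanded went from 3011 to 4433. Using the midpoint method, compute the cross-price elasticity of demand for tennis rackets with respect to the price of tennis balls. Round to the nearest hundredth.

%ΔQ_x = (4433 − 3011)/[(3011+4433)/2] = 1422/3722 ≈ 0.3821.
%ΔP_y = (16.7 − 23.8)/[(23.8+16.7)/2] ≈ -0.3506.
E_xy = 0.3821/-0.3506 ≈ -1.09.
E_xy < 0, so tennis rackets and tennis balls are complements.

-1.09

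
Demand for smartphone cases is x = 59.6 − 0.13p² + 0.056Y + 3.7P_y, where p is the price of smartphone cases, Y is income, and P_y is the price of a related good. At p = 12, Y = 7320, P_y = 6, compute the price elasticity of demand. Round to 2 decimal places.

-0.08

x = 59.6 − 0.13(12)² + 0.056(7320) + 3.7(6) = 59.6 − 18.72 + 409.92 + 22.2 = 473.
∂x/∂p = −2·0.13·p = -3.12, so E_p = -3.12·(12/473) ≈ -0.08.
|E_p| < 1: demand is inelastic.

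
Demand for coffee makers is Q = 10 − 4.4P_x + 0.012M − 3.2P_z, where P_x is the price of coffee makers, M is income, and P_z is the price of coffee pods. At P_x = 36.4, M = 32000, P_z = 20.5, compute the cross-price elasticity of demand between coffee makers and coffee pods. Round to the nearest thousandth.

At the given point, Q = 10 − 4.4(36.4) + 0.012(32000) − 3.2(20.5) = 10 − 160.16 + 384 − 65.6 = 168.24.
∂Q/∂P_z = −3.2, so E_xy = -3.2·(20.5/168.24) ≈ -0.390.
E_xy < 0: the goods are complements.

-0.390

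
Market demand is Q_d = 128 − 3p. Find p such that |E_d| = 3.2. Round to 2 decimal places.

32.51

Set −bp/(a − bp) = −3.2 ⇒ bp = 3.2(a − bp) ⇒ bp(1+3.2) = 3.2·a.
p = 3.2·128/(3·4.2) ≈ 32.51.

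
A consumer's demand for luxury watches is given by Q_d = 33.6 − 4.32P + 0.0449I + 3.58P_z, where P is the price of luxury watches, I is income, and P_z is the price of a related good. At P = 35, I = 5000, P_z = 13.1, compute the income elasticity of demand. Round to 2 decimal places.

1.46

First evaluate Q_d: 33.6 − 4.32(35) + 0.0449(5000) + 3.58(13.1) = 33.6 − 151.2 + 224.5 + 46.898 = 153.798.
∂Q_d/∂I = +0.0449, so E_I = 0.0449·(5000/153.798) ≈ 1.46.
E_I > 1: normal good (luxury).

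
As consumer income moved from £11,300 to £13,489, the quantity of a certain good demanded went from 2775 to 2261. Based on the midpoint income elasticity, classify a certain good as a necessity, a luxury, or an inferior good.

%ΔQ = (2261 − 2775)/[(2775+2261)/2] = -514/2518 ≈ -0.2041.
%ΔI = (13,489 − 11,300)/[(11,300+13,489)/2] = 2189/12394.5 ≈ 0.1766.
E_I = %ΔQ/%ΔI ≈ -1.156.
E_I < 0: inferior good.

inferior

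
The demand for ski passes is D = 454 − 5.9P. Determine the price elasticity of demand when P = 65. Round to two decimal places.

At P = 65, D = 70.5.
dD/dP = −5.9.
Point elasticity E = (dD/dP)·(P/D) = -5.9 × 65/70.5 ≈ -5.44.
|E| > 1, so demand is elastic at this price.

-5.44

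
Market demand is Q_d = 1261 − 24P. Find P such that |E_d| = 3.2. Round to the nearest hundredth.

Set −bP/(a − bP) = −3.2 ⇒ bP = 3.2(a − bP) ⇒ bP(1+3.2) = 3.2·a.
P = 3.2·1261/(24·4.2) ≈ 40.03.

40.03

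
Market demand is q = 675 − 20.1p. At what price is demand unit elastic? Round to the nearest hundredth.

For linear demand q = a − bp, E = −bp/(a − bp). |E| = 1 ⇒ bp = a − bp ⇒ p = a/(2b).
p = 675/(2·20.1) ≈ 16.79.

16.79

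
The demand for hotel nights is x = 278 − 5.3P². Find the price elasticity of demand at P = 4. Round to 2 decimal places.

At P = 4, x = 193.2.
dx/dP = −2·5.3·P = −42.4.
Point elasticity E = (dx/dP)·(P/x) = -42.4 × 4/193.2 ≈ -0.88.
|E| < 1, so demand is inelastic at this price.

-0.88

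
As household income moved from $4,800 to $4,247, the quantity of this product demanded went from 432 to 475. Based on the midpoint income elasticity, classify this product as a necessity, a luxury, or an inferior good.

inferior

%ΔQ = (475 − 432)/[(432+475)/2] = 43/453.5 ≈ 0.0948.
%ΔM = (4,247 − 4,800)/[(4,800+4,247)/2] = -553/4523.5 ≈ -0.1223.
E_I = %ΔQ/%ΔM ≈ -0.776.
E_I < 0: inferior good.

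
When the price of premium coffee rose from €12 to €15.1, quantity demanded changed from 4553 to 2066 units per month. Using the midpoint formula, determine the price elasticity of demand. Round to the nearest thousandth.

%Δq = (2066 − 4553)/[(4553 + 2066)/2] = -2487/3309.5 ≈ -0.7515.
%Δp = (15.1 − 12)/[(12 + 15.1)/2] = 3.1/13.55 ≈ 0.2288.
Arc elasticity E = %Δq/%Δp ≈ -0.7515/0.2288 ≈ -3.285.
|E| > 1: demand is elastic over this range.

-3.285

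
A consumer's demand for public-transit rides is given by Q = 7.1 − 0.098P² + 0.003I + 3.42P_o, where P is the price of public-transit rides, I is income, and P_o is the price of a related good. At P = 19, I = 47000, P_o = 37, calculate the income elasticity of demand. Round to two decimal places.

0.59

Evaluating quantity at (P, I, P_o) gives Q = 7.1 − 0.098(19)² + 0.003(47000) + 3.42(37) = 7.1 − 35.378 + 141 + 126.54 = 239.262.
∂Q/∂I = +0.003, so E_I = 0.003·(47000/239.262) ≈ 0.59.
E_I ∈ (0,1): normal good (necessity).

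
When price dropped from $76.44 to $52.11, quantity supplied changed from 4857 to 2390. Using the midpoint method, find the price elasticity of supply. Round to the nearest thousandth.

1.799

%ΔQ = (2390 − 4857)/[(4857 + 2390)/2] = -2467/3623.5 ≈ -0.6808.
%ΔP = (52.11 − 76.44)/[(76.44 + 52.11)/2] = -24.33/64.275 ≈ -0.3785.
Arc elasticity E = %ΔQ/%ΔP ≈ -0.6808/-0.3785 ≈ 1.799.
|E| > 1: supply is elastic over this range.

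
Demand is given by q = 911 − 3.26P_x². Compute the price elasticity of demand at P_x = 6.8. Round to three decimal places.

At P_x = 6.8, q = 760.2576.
dq/dP_x = −2·3.26·P_x = −44.336.
Point elasticity E = (dq/dP_x)·(P_x/q) = -44.336 × 6.8/760.2576 ≈ -0.397.
|E| < 1, so demand is inelastic at this price.

-0.397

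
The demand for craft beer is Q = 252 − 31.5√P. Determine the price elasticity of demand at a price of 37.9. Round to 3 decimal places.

At P = 37.9, Q = 58.0766.
dQ/dP = −31.5/(2√P) = −31.5/(2·6.1563).
Point elasticity E = (dQ/dP)·(P/Q) = -2.5584 × 37.9/58.0766 ≈ -1.670.
|E| > 1, so demand is elastic at this price.

-1.670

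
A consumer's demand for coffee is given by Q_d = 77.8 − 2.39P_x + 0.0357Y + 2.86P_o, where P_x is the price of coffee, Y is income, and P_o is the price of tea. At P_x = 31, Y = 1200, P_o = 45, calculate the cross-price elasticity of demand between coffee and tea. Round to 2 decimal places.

Evaluating quantity at (P_x, Y, P_o) gives Q_d = 77.8 − 2.39(31) + 0.0357(1200) + 2.86(45) = 77.8 − 74.09 + 42.84 + 128.7 = 175.25.
∂Q_d/∂P_o = +2.86, so E_xy = 2.86·(45/175.25) ≈ 0.73.
E_xy > 0: the goods are substitutes.

0.73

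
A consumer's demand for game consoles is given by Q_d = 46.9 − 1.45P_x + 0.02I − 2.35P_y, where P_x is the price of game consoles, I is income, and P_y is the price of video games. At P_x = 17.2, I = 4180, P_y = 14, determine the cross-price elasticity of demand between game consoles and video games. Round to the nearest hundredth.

Q_d = 46.9 − 1.45(17.2) + 0.02(4180) − 2.35(14) = 46.9 − 24.94 + 83.6 − 32.9 = 72.66.
∂Q_d/∂P_y = −2.35, so E_xy = -2.35·(14/72.66) ≈ -0.45.
E_xy < 0: the goods are complements.

-0.45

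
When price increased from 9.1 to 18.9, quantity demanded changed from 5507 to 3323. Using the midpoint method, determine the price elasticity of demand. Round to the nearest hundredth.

%ΔQ = (3323 − 5507)/[(5507 + 3323)/2] = -2184/4415 ≈ -0.4947.
%ΔP = (18.9 − 9.1)/[(9.1 + 18.9)/2] = 9.8/14 ≈ 0.7000.
Arc elasticity E = %ΔQ/%ΔP ≈ -0.4947/0.7000 ≈ -0.71.
|E| < 1: demand is inelastic over this range.

-0.71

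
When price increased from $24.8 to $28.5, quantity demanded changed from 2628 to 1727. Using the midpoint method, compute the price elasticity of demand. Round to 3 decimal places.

%Δq = (1727 − 2628)/[(2628 + 1727)/2] = -901/2177.5 ≈ -0.4138.
%Δp = (28.5 − 24.8)/[(24.8 + 28.5)/2] = 3.7/26.65 ≈ 0.1388.
Arc elasticity E = %Δq/%Δp ≈ -0.4138/0.1388 ≈ -2.980.
|E| > 1: demand is elastic over this range.

-2.980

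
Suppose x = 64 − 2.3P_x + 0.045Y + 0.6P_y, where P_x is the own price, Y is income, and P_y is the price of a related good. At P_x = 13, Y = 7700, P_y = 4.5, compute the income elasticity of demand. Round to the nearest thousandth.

0.904

Substituting, x = 64 − 2.3(13) + 0.045(7700) + 0.6(4.5) = 64 − 29.9 + 346.5 + 2.7 = 383.3.
∂x/∂Y = +0.045, so E_I = 0.045·(7700/383.3) ≈ 0.904.
E_I ∈ (0,1): normal good (necessity).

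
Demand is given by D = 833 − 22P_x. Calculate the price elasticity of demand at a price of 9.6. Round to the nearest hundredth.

At P_x = 9.6, D = 621.8.
dD/dP_x = −22.
Point elasticity E = (dD/dP_x)·(P_x/D) = -22 × 9.6/621.8 ≈ -0.34.
|E| < 1, so demand is inelastic at this price.

-0.34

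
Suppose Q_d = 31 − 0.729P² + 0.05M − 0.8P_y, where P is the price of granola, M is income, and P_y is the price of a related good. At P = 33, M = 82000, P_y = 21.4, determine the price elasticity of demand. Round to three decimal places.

First evaluate Q_d: 31 − 0.729(33)² + 0.05(82000) − 0.8(21.4) = 31 − 793.881 + 4100 − 17.12 = 3319.999.
∂Q_d/∂P = −2·0.729·P = -48.114, so E_p = -48.114·(33/3319.999) ≈ -0.478.
|E_p| < 1: demand is inelastic.

-0.478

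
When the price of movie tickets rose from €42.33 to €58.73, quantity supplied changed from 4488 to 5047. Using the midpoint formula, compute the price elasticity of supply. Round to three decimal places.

0.361

%Δq = (5047 − 4488)/[(4488 + 5047)/2] = 559/4767.5 ≈ 0.1173.
%Δp = (58.73 − 42.33)/[(42.33 + 58.73)/2] = 16.4/50.53 ≈ 0.3246.
Arc elasticity E = %Δq/%Δp ≈ 0.1173/0.3246 ≈ 0.361.
|E| < 1: supply is inelastic over this range.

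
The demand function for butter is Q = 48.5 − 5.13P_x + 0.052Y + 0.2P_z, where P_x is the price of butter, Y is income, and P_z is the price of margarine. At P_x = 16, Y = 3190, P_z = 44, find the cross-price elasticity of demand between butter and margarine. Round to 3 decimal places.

0.062

Substituting, Q = 48.5 − 5.13(16) + 0.052(3190) + 0.2(44) = 48.5 − 82.08 + 165.88 + 8.8 = 141.1.
∂Q/∂P_z = +0.2, so E_xy = 0.2·(44/141.1) ≈ 0.062.
E_xy > 0: the goods are substitutes.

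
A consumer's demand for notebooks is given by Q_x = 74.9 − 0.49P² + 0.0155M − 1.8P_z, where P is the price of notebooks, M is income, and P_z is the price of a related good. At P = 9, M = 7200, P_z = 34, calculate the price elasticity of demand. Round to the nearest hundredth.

-0.93

First evaluate Q_x: 74.9 − 0.49(9)² + 0.0155(7200) − 1.8(34) = 74.9 − 39.69 + 111.6 − 61.2 = 85.61.
∂Q_x/∂P = −2·0.49·P = -8.82, so E_p = -8.82·(9/85.61) ≈ -0.93.
|E_p| < 1: demand is inelastic.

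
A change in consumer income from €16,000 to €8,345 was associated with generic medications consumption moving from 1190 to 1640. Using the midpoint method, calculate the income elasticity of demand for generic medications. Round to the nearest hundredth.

-0.51

%ΔQ = (1640 − 1190)/[(1190+1640)/2] = 450/1415 ≈ 0.3180.
%ΔI = (8,345 − 16,000)/[(16,000+8,345)/2] = -7655/12172.5 ≈ -0.6289.
E_I = %ΔQ/%ΔI ≈ -0.51.
E_I < 0: inferior good.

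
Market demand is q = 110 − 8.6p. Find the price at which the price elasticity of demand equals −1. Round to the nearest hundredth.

6.40

For linear demand q = a − bp, E = −bp/(a − bp). |E| = 1 ⇒ bp = a − bp ⇒ p = a/(2b).
p = 110/(2·8.6) ≈ 6.40.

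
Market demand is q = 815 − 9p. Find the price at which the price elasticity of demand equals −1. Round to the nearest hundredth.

45.28

For linear demand q = a − bp, E = −bp/(a − bp). |E| = 1 ⇒ bp = a − bp ⇒ p = a/(2b).
p = 815/(2·9) ≈ 45.28.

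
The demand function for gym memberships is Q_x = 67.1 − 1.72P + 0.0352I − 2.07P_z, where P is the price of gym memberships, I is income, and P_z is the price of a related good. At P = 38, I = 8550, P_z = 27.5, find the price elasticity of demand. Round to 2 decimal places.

Substituting, Q_x = 67.1 − 1.72(38) + 0.0352(8550) − 2.07(27.5) = 67.1 − 65.36 + 300.96 − 56.925 = 245.775.
∂Q_x/∂P = −1.72, so E_p = (−1.72)·(38/245.775) ≈ -0.27.
|E_p| < 1: demand is inelastic.

-0.27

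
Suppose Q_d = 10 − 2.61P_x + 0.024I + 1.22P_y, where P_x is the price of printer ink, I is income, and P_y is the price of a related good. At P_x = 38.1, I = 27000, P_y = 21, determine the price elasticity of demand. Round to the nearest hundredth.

-0.17

Q_d = 10 − 2.61(38.1) + 0.024(27000) + 1.22(21) = 10 − 99.441 + 648 + 25.62 = 584.179.
∂Q_d/∂P_x = −2.61, so E_p = (−2.61)·(38.1/584.179) ≈ -0.17.
|E_p| < 1: demand is inelastic.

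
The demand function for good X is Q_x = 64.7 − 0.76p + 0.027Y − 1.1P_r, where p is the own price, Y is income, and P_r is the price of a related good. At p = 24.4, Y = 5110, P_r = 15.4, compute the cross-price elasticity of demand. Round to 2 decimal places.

-0.10

Substituting, Q_x = 64.7 − 0.76(24.4) + 0.027(5110) − 1.1(15.4) = 64.7 − 18.544 + 137.97 − 16.94 = 167.186.
∂Q_x/∂P_r = −1.1, so E_xy = -1.1·(15.4/167.186) ≈ -0.10.
E_xy < 0: the goods are complements.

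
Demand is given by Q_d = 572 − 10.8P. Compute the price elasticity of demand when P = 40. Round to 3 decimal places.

-3.086

At P = 40, Q_d = 140.
dQ_d/dP = −10.8.
Point elasticity E = (dQ_d/dP)·(P/Q_d) = -10.8 × 40/140 ≈ -3.086.
|E| > 1, so demand is elastic at this price.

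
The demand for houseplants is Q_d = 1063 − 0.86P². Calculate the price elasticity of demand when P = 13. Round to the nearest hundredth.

-0.32

At P = 13, Q_d = 917.66.
dQ_d/dP = −2·0.86·P = −22.36.
Point elasticity E = (dQ_d/dP)·(P/Q_d) = -22.36 × 13/917.66 ≈ -0.32.
|E| < 1, so demand is inelastic at this price.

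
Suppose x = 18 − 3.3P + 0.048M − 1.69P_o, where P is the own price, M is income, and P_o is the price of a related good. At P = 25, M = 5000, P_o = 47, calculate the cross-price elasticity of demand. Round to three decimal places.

-0.827

At the given point, x = 18 − 3.3(25) + 0.048(5000) − 1.69(47) = 18 − 82.5 + 240 − 79.43 = 96.07.
∂x/∂P_o = −1.69, so E_xy = -1.69·(47/96.07) ≈ -0.827.
E_xy < 0: the goods are complements.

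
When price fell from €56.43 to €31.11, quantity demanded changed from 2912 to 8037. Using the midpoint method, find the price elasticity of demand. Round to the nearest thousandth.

-1.618

%Δq = (8037 − 2912)/[(2912 + 8037)/2] = 5125/5474.5 ≈ 0.9362.
%ΔP = (31.11 − 56.43)/[(56.43 + 31.11)/2] = -25.32/43.77 ≈ -0.5785.
Arc elasticity E = %Δq/%ΔP ≈ 0.9362/-0.5785 ≈ -1.618.
|E| > 1: demand is elastic over this range.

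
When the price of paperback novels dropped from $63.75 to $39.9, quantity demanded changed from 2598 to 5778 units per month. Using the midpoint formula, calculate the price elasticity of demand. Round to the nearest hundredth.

-1.65

%ΔQ = (5778 − 2598)/[(2598 + 5778)/2] = 3180/4188 ≈ 0.7593.
%ΔP = (39.9 − 63.75)/[(63.75 + 39.9)/2] = -23.85/51.825 ≈ -0.4602.
Arc elasticity E = %ΔQ/%ΔP ≈ 0.7593/-0.4602 ≈ -1.65.
|E| > 1: demand is elastic over this range.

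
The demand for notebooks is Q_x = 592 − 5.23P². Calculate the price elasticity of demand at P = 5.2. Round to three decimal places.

At P = 5.2, Q_x = 450.5808.
dQ_x/dP = −2·5.23·P = −54.392.
Point elasticity E = (dQ_x/dP)·(P/Q_x) = -54.392 × 5.2/450.5808 ≈ -0.628.
|E| < 1, so demand is inelastic at this price.

-0.628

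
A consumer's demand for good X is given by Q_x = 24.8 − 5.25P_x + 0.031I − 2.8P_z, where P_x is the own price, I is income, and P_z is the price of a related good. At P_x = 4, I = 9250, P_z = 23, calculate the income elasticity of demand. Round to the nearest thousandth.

1.268

At the given point, Q_x = 24.8 − 5.25(4) + 0.031(9250) − 2.8(23) = 24.8 − 21 + 286.75 − 64.4 = 226.15.
∂Q_x/∂I = +0.031, so E_I = 0.031·(9250/226.15) ≈ 1.268.
E_I > 1: normal good (luxury).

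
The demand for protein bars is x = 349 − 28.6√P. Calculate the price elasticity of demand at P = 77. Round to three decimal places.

At P = 77, x = 98.036.
dx/dP = −28.6/(2√P) = −28.6/(2·8.775).
Point elasticity E = (dx/dP)·(P/x) = -1.6296 × 77/98.036 ≈ -1.280.
|E| > 1, so demand is elastic at this price.

-1.280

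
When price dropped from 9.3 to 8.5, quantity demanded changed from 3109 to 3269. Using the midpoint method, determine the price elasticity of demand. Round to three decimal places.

-0.558

%Δq = (3269 − 3109)/[(3109 + 3269)/2] = 160/3189 ≈ 0.0502.
%ΔP = (8.5 − 9.3)/[(9.3 + 8.5)/2] = -0.8/8.9 ≈ -0.0899.
Arc elasticity E = %Δq/%ΔP ≈ 0.0502/-0.0899 ≈ -0.558.
|E| < 1: demand is inelastic over this range.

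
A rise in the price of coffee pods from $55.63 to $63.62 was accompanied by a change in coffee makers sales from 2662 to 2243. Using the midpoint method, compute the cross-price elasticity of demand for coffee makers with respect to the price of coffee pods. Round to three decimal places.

%ΔQ_x = (2243 − 2662)/[(2662+2243)/2] = -419/2452.5 ≈ -0.1708.
%ΔP_y = (63.62 − 55.63)/[(55.63+63.62)/2] ≈ 0.1340.
E_xy = -0.1708/0.1340 ≈ -1.275.
E_xy < 0, so coffee makers and coffee pods are complements.

-1.275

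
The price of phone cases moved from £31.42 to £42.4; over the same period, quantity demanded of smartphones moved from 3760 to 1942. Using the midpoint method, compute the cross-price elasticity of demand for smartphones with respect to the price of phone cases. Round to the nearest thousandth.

%ΔQ_x = (1942 − 3760)/[(3760+1942)/2] = -1818/2851 ≈ -0.6377.
%ΔP_y = (42.4 − 31.42)/[(31.42+42.4)/2] ≈ 0.2975.
E_xy = -0.6377/0.2975 ≈ -2.144.
E_xy < 0, so smartphones and phone cases are complements.

-2.144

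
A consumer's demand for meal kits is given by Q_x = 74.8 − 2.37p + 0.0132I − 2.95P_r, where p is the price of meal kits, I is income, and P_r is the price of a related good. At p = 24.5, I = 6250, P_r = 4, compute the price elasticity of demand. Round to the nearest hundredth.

At the given point, Q_x = 74.8 − 2.37(24.5) + 0.0132(6250) − 2.95(4) = 74.8 − 58.065 + 82.5 − 11.8 = 87.435.
∂Q_x/∂p = −2.37, so E_p = (−2.37)·(24.5/87.435) ≈ -0.66.
|E_p| < 1: demand is inelastic.

-0.66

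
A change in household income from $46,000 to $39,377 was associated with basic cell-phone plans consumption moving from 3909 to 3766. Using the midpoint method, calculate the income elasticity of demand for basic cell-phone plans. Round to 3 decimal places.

0.240

%ΔQ = (3766 − 3909)/[(3909+3766)/2] = -143/3837.5 ≈ -0.0373.
%ΔI = (39,377 − 46,000)/[(46,000+39,377)/2] = -6623/42688.5 ≈ -0.1551.
E_I = %ΔQ/%ΔI ≈ 0.240.
E_I ∈ (0,1): normal good (necessity).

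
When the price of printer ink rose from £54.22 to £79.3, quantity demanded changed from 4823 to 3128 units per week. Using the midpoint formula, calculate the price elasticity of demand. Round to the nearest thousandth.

-1.135

%Δq = (3128 − 4823)/[(4823 + 3128)/2] = -1695/3975.5 ≈ -0.4264.
%Δp = (79.3 − 54.22)/[(54.22 + 79.3)/2] = 25.08/66.76 ≈ 0.3757.
Arc elasticity E = %Δq/%Δp ≈ -0.4264/0.3757 ≈ -1.135.
|E| > 1: demand is elastic over this range.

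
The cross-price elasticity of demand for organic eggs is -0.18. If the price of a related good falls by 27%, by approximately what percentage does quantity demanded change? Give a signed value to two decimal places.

%ΔQ ≈ E × %ΔP_y = (-0.18) × (-27%) = 4.86%.

4.86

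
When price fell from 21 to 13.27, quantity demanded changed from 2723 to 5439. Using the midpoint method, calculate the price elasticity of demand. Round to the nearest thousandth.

-1.475

%Δq = (5439 − 2723)/[(2723 + 5439)/2] = 2716/4081 ≈ 0.6655.
%Δp = (13.27 − 21)/[(21 + 13.27)/2] = -7.73/17.135 ≈ -0.4511.
Arc elasticity E = %Δq/%Δp ≈ 0.6655/-0.4511 ≈ -1.475.
|E| > 1: demand is elastic over this range.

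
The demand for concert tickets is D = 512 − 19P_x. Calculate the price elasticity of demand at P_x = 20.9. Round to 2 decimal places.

-3.46

At P_x = 20.9, D = 114.9.
dD/dP_x = −19.
Point elasticity E = (dD/dP_x)·(P_x/D) = -19 × 20.9/114.9 ≈ -3.46.
|E| > 1, so demand is elastic at this price.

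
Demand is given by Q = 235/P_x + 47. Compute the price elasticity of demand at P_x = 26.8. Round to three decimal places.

At P_x = 26.8, Q = 55.7687.
dQ/dP_x = −235/P_x² = −0.3272.
Point elasticity E = (dQ/dP_x)·(P_x/Q) = -0.3272 × 26.8/55.7687 ≈ -0.157.
|E| < 1, so demand is inelastic at this price.

-0.157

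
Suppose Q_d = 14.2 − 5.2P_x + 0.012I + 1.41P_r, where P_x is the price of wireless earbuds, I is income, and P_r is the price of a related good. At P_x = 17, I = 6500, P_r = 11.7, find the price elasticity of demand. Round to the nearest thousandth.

-4.355

Evaluating quantity at (P_x, I, P_r) gives Q_d = 14.2 − 5.2(17) + 0.012(6500) + 1.41(11.7) = 14.2 − 88.4 + 78 + 16.497 = 20.297.
∂Q_d/∂P_x = −5.2, so E_p = (−5.2)·(17/20.297) ≈ -4.355.
|E_p| > 1: demand is elastic.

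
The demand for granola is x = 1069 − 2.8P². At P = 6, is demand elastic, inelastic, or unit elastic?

inelastic

At P = 6, x = 968.2.
dx/dP = −2·2.8·P = −33.6.
Point elasticity E = (dx/dP)·(P/x) = -33.6 × 6/968.2 ≈ -0.208.
|E| ≈ 0.208 < 1, so demand is inelastic.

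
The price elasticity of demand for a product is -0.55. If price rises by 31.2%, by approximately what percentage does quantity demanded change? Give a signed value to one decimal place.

-17.2

%ΔQ ≈ E × %ΔP = (-0.55) × (31.2%) ≈ -17.2%.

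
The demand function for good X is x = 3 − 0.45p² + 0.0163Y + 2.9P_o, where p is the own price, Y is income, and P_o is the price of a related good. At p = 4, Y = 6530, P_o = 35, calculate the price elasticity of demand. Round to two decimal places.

At the given point, x = 3 − 0.45(4)² + 0.0163(6530) + 2.9(35) = 3 − 7.2 + 106.439 + 101.5 = 203.739.
∂x/∂p = −2·0.45·p = -3.6, so E_p = -3.6·(4/203.739) ≈ -0.07.
|E_p| < 1: demand is inelastic.

-0.07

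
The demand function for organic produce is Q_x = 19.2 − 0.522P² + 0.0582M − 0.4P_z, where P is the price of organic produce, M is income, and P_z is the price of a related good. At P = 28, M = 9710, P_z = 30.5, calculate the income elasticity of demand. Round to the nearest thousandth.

Evaluating quantity at (P, M, P_z) gives Q_x = 19.2 − 0.522(28)² + 0.0582(9710) − 0.4(30.5) = 19.2 − 409.248 + 565.122 − 12.2 = 162.874.
∂Q_x/∂M = +0.0582, so E_I = 0.0582·(9710/162.874) ≈ 3.470.
E_I > 1: normal good (luxury).

3.470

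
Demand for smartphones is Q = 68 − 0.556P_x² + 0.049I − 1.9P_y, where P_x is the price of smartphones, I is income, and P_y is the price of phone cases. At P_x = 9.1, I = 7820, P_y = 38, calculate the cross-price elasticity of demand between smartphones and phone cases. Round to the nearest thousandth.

Evaluating quantity at (P_x, I, P_y) gives Q = 68 − 0.556(9.1)² + 0.049(7820) − 1.9(38) = 68 − 46.0424 + 383.18 − 72.2 = 332.9376.
∂Q/∂P_y = −1.9, so E_xy = -1.9·(38/332.9376) ≈ -0.217.
E_xy < 0: the goods are complements.

-0.217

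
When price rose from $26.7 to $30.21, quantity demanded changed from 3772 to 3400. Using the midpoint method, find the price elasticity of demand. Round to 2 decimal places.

-0.84

%Δq = (3400 − 3772)/[(3772 + 3400)/2] = -372/3586 ≈ -0.1037.
%ΔP = (30.21 − 26.7)/[(26.7 + 30.21)/2] = 3.51/28.455 ≈ 0.1234.
Arc elasticity E = %Δq/%ΔP ≈ -0.1037/0.1234 ≈ -0.84.
|E| < 1: demand is inelastic over this range.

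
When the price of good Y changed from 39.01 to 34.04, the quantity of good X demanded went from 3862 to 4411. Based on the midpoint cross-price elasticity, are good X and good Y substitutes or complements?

%ΔQ_x = (4411 − 3862)/[(3862+4411)/2] = 549/4136.5 ≈ 0.1327.
%ΔP_y = (34.04 − 39.01)/[(39.01+34.04)/2] ≈ -0.1361.
E_xy = 0.1327/-0.1361 ≈ -0.975.
E_xy < 0, so the goods are complements.

complements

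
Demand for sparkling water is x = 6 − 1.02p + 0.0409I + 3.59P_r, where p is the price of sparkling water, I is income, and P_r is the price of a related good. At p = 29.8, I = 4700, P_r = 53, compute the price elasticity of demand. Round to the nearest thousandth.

First evaluate x: 6 − 1.02(29.8) + 0.0409(4700) + 3.59(53) = 6 − 30.396 + 192.23 + 190.27 = 358.104.
∂x/∂p = −1.02, so E_p = (−1.02)·(29.8/358.104) ≈ -0.085.
|E_p| < 1: demand is inelastic.

-0.085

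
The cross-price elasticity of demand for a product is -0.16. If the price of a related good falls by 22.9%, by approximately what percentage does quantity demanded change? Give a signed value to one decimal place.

3.7

%ΔQ ≈ E × %ΔP_y = (-0.16) × (-22.9%) ≈ 3.7%.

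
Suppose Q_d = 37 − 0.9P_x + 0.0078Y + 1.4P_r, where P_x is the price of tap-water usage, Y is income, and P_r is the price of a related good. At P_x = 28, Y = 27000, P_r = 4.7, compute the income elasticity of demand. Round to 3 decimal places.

Substituting, Q_d = 37 − 0.9(28) + 0.0078(27000) + 1.4(4.7) = 37 − 25.2 + 210.6 + 6.58 = 228.98.
∂Q_d/∂Y = +0.0078, so E_I = 0.0078·(27000/228.98) ≈ 0.920.
E_I ∈ (0,1): normal good (necessity).

0.920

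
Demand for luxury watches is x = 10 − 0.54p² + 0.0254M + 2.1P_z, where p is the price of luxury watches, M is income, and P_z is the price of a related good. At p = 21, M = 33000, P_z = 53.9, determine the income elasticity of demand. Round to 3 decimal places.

1.159

Substituting, x = 10 − 0.54(21)² + 0.0254(33000) + 2.1(53.9) = 10 − 238.14 + 838.2 + 113.19 = 723.25.
∂x/∂M = +0.0254, so E_I = 0.0254·(33000/723.25) ≈ 1.159.
E_I > 1: normal good (luxury).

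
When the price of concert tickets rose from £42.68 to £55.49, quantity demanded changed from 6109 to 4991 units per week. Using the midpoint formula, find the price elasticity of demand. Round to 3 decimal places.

%Δq = (4991 − 6109)/[(6109 + 4991)/2] = -1118/5550 ≈ -0.2014.
%ΔP = (55.49 − 42.68)/[(42.68 + 55.49)/2] = 12.81/49.085 ≈ 0.2610.
Arc elasticity E = %Δq/%ΔP ≈ -0.2014/0.2610 ≈ -0.772.
|E| < 1: demand is inelastic over this range.

-0.772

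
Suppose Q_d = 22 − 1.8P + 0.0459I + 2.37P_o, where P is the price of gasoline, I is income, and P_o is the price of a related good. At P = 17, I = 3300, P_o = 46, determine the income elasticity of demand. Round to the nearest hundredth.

First evaluate Q_d: 22 − 1.8(17) + 0.0459(3300) + 2.37(46) = 22 − 30.6 + 151.47 + 109.02 = 251.89.
∂Q_d/∂I = +0.0459, so E_I = 0.0459·(3300/251.89) ≈ 0.60.
E_I ∈ (0,1): normal good (necessity).

0.60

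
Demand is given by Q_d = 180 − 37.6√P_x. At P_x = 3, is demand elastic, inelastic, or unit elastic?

inelastic

At P_x = 3, Q_d = 114.8749.
dQ_d/dP_x = −37.6/(2√P_x) = −37.6/(2·1.7321).
Point elasticity E = (dQ_d/dP_x)·(P_x/Q_d) = -10.8542 × 3/114.8749 ≈ -0.283.
|E| ≈ 0.283 < 1, so demand is inelastic.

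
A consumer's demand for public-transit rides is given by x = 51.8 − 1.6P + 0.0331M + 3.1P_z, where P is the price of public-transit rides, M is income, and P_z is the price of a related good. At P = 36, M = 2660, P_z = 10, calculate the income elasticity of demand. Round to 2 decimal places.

0.78

x = 51.8 − 1.6(36) + 0.0331(2660) + 3.1(10) = 51.8 − 57.6 + 88.046 + 31 = 113.246.
∂x/∂M = +0.0331, so E_I = 0.0331·(2660/113.246) ≈ 0.78.
E_I ∈ (0,1): normal good (necessity).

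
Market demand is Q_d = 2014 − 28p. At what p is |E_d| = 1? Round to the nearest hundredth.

For linear demand Q_d = a − bp, E = −bp/(a − bp). |E| = 1 ⇒ bp = a − bp ⇒ p = a/(2b).
p = 2014/(2·28) ≈ 35.96.

35.96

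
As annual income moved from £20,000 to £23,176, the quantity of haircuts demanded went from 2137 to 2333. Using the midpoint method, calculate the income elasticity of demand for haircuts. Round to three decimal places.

%ΔQ = (2333 − 2137)/[(2137+2333)/2] = 196/2235 ≈ 0.0877.
%ΔI = (23,176 − 20,000)/[(20,000+23,176)/2] = 3176/21588 ≈ 0.1471.
E_I = %ΔQ/%ΔI ≈ 0.596.
E_I ∈ (0,1): normal good (necessity).

0.596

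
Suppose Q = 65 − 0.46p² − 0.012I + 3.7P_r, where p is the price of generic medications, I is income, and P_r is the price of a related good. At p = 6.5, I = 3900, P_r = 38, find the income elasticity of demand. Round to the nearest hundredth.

-0.34

Q = 65 − 0.46(6.5)² − 0.012(3900) + 3.7(38) = 65 − 19.435 − 46.8 + 140.6 = 139.365.
∂Q/∂I = −0.012, so E_I = -0.012·(3900/139.365) ≈ -0.34.
E_I < 0: inferior good.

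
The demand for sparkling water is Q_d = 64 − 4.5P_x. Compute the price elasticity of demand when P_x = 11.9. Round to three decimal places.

-5.124

At P_x = 11.9, Q_d = 10.45.
dQ_d/dP_x = −4.5.
Point elasticity E = (dQ_d/dP_x)·(P_x/Q_d) = -4.5 × 11.9/10.45 ≈ -5.124.
|E| > 1, so demand is elastic at this price.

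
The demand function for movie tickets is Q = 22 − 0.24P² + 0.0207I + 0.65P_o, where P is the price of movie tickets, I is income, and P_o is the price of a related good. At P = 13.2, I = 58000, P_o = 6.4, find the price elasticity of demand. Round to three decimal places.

Evaluating quantity at (P, I, P_o) gives Q = 22 − 0.24(13.2)² + 0.0207(58000) + 0.65(6.4) = 22 − 41.8176 + 1200.6 + 4.16 = 1184.9424.
∂Q/∂P = −2·0.24·P = -6.336, so E_p = -6.336·(13.2/1184.9424) ≈ -0.071.
|E_p| < 1: demand is inelastic.

-0.071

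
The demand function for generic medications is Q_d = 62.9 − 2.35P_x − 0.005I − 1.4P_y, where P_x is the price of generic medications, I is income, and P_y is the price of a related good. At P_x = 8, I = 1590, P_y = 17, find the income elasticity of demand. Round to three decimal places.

-0.644

Q_d = 62.9 − 2.35(8) − 0.005(1590) − 1.4(17) = 62.9 − 18.8 − 7.95 − 23.8 = 12.35.
∂Q_d/∂I = −0.005, so E_I = -0.005·(1590/12.35) ≈ -0.644.
E_I < 0: inferior good.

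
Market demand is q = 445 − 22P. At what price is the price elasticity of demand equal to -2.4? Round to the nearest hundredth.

Set −bP/(a − bP) = −2.4 ⇒ bP = 2.4(a − bP) ⇒ bP(1+2.4) = 2.4·a.
P = 2.4·445/(22·3.4) ≈ 14.28.

14.28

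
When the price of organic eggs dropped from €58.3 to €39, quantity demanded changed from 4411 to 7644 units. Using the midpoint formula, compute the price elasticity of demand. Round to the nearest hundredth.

%Δq = (7644 − 4411)/[(4411 + 7644)/2] = 3233/6027.5 ≈ 0.5364.
%Δp = (39 − 58.3)/[(58.3 + 39)/2] = -19.3/48.65 ≈ -0.3967.
Arc elasticity E = %Δq/%Δp ≈ 0.5364/-0.3967 ≈ -1.35.
|E| > 1: demand is elastic over this range.

-1.35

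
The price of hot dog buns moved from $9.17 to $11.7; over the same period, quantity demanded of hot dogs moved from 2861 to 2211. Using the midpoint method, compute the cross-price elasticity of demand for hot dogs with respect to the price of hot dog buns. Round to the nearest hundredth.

%ΔQ_x = (2211 − 2861)/[(2861+2211)/2] = -650/2536 ≈ -0.2563.
%ΔP_y = (11.7 − 9.17)/[(9.17+11.7)/2] ≈ 0.2425.
E_xy = -0.2563/0.2425 ≈ -1.06.
E_xy < 0, so hot dogs and hot dog buns are complements.

-1.06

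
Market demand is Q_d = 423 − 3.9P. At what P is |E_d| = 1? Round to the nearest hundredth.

54.23

For linear demand Q_d = a − bP, E = −bP/(a − bP). |E| = 1 ⇒ bP = a − bP ⇒ P = a/(2b).
P = 423/(2·3.9) ≈ 54.23.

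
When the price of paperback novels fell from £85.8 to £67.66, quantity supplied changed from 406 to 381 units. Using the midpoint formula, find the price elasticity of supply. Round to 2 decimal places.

0.27

%ΔQ = (381 − 406)/[(406 + 381)/2] = -25/393.5 ≈ -0.0635.
%ΔP = (67.66 − 85.8)/[(85.8 + 67.66)/2] = -18.14/76.73 ≈ -0.2364.
Arc elasticity E = %ΔQ/%ΔP ≈ -0.0635/-0.2364 ≈ 0.27.
|E| < 1: supply is inelastic over this range.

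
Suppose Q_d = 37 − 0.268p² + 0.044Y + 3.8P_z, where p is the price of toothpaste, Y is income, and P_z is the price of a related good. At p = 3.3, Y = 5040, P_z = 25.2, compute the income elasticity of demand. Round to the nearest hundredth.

Substituting, Q_d = 37 − 0.268(3.3)² + 0.044(5040) + 3.8(25.2) = 37 − 2.9185 + 221.76 + 95.76 = 351.6015.
∂Q_d/∂Y = +0.044, so E_I = 0.044·(5040/351.6015) ≈ 0.63.
E_I ∈ (0,1): normal good (necessity).

0.63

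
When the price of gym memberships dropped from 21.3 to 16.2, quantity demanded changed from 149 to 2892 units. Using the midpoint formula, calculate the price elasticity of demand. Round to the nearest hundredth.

%Δq = (2892 − 149)/[(149 + 2892)/2] = 2743/1520.5 ≈ 1.8040.
%ΔP = (16.2 − 21.3)/[(21.3 + 16.2)/2] = -5.1/18.75 ≈ -0.2720.
Arc elasticity E = %Δq/%ΔP ≈ 1.8040/-0.2720 ≈ -6.63.
|E| > 1: demand is elastic over this range.

-6.63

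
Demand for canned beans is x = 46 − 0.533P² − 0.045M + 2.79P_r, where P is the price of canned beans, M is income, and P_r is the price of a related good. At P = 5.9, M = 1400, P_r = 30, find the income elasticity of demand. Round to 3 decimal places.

-1.309

First evaluate x: 46 − 0.533(5.9)² − 0.045(1400) + 2.79(30) = 46 − 18.5537 − 63 + 83.7 = 48.1463.
∂x/∂M = −0.045, so E_I = -0.045·(1400/48.1463) ≈ -1.309.
E_I < 0: inferior good.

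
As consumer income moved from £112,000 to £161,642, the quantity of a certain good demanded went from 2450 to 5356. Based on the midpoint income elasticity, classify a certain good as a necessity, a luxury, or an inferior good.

%ΔQ = (5356 − 2450)/[(2450+5356)/2] = 2906/3903 ≈ 0.7446.
%ΔI = (161,642 − 112,000)/[(112,000+161,642)/2] = 49642/136821 ≈ 0.3628.
E_I = %ΔQ/%ΔI ≈ 2.052.
E_I > 1: normal good (luxury).

luxury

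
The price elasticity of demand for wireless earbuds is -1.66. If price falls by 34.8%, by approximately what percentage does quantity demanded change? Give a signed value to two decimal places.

57.77

%ΔQ ≈ E × %ΔP = (-1.66) × (-34.8%) ≈ 57.77%.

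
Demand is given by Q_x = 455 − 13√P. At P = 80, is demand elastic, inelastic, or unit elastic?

At P = 80, Q_x = 338.7245.
dQ_x/dP = −13/(2√P) = −13/(2·8.9443).
Point elasticity E = (dQ_x/dP)·(P/Q_x) = -0.7267 × 80/338.7245 ≈ -0.172.
|E| ≈ 0.172 < 1, so demand is inelastic.

inelastic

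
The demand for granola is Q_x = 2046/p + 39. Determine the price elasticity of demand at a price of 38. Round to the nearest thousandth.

-0.580

At p = 38, Q_x = 92.8421.
dQ_x/dp = −2046/p² = −1.4169.
Point elasticity E = (dQ_x/dp)·(p/Q_x) = -1.4169 × 38/92.8421 ≈ -0.580.
|E| < 1, so demand is inelastic at this price.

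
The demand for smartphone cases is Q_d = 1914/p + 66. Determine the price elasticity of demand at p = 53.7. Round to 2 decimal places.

-0.35

At p = 53.7, Q_d = 101.6425.
dQ_d/dp = −1914/p² = −0.6637.
Point elasticity E = (dQ_d/dp)·(p/Q_d) = -0.6637 × 53.7/101.6425 ≈ -0.35.
|E| < 1, so demand is inelastic at this price.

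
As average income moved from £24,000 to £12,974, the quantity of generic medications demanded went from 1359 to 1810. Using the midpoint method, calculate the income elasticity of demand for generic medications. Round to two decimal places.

%ΔQ = (1810 − 1359)/[(1359+1810)/2] = 451/1584.5 ≈ 0.2846.
%ΔI = (12,974 − 24,000)/[(24,000+12,974)/2] = -11026/18487 ≈ -0.5964.
E_I = %ΔQ/%ΔI ≈ -0.48.
E_I < 0: inferior good.

-0.48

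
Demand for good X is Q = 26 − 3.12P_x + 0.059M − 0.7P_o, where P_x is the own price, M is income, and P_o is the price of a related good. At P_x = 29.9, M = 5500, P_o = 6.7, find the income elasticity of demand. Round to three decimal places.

1.285

Evaluating quantity at (P_x, M, P_o) gives Q = 26 − 3.12(29.9) + 0.059(5500) − 0.7(6.7) = 26 − 93.288 + 324.5 − 4.69 = 252.522.
∂Q/∂M = +0.059, so E_I = 0.059·(5500/252.522) ≈ 1.285.
E_I > 1: normal good (luxury).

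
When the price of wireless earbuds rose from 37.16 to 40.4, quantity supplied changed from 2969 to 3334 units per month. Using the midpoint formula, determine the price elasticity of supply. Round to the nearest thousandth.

%ΔQ = (3334 − 2969)/[(2969 + 3334)/2] = 365/3151.5 ≈ 0.1158.
%Δp = (40.4 − 37.16)/[(37.16 + 40.4)/2] = 3.24/38.78 ≈ 0.0835.
Arc elasticity E = %ΔQ/%Δp ≈ 0.1158/0.0835 ≈ 1.386.
|E| > 1: supply is elastic over this range.

1.386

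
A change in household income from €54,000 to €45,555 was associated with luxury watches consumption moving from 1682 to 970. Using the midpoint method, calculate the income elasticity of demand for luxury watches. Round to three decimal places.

3.165

%ΔQ = (970 − 1682)/[(1682+970)/2] = -712/1326 ≈ -0.5370.
%ΔM = (45,555 − 54,000)/[(54,000+45,555)/2] = -8445/49777.5 ≈ -0.1697.
E_I = %ΔQ/%ΔM ≈ 3.165.
E_I > 1: normal good (luxury).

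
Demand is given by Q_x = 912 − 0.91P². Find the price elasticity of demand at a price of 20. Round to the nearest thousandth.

At P = 20, Q_x = 548.
dQ_x/dP = −2·0.91·P = −36.4.
Point elasticity E = (dQ_x/dP)·(P/Q_x) = -36.4 × 20/548 ≈ -1.328.
|E| > 1, so demand is elastic at this price.

-1.328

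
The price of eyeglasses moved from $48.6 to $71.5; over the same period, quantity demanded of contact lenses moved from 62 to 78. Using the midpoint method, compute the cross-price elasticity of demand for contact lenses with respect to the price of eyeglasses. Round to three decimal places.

%ΔQ_x = (78 − 62)/[(62+78)/2] = 16/70 ≈ 0.2286.
%ΔP_y = (71.5 − 48.6)/[(48.6+71.5)/2] ≈ 0.3813.
E_xy = 0.2286/0.3813 ≈ 0.599.
E_xy > 0, so contact lenses and eyeglasses are substitutes.

0.599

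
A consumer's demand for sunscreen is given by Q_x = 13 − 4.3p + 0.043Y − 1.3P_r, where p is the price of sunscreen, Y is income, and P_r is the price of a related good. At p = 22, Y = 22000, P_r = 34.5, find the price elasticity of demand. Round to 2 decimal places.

Q_x = 13 − 4.3(22) + 0.043(22000) − 1.3(34.5) = 13 − 94.6 + 946 − 44.85 = 819.55.
∂Q_x/∂p = −4.3, so E_p = (−4.3)·(22/819.55) ≈ -0.12.
|E_p| < 1: demand is inelastic.

-0.12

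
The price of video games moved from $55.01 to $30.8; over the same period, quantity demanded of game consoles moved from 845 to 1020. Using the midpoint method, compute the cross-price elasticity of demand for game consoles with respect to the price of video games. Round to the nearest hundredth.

-0.33

%ΔQ_x = (1020 − 845)/[(845+1020)/2] = 175/932.5 ≈ 0.1877.
%ΔP_y = (30.8 − 55.01)/[(55.01+30.8)/2] ≈ -0.5643.
E_xy = 0.1877/-0.5643 ≈ -0.33.
E_xy < 0, so game consoles and video games are complements.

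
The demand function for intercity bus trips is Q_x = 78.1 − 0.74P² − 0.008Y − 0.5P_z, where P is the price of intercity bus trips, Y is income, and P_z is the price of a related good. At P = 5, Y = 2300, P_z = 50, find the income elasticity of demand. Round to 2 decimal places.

First evaluate Q_x: 78.1 − 0.74(5)² − 0.008(2300) − 0.5(50) = 78.1 − 18.5 − 18.4 − 25 = 16.2.
∂Q_x/∂Y = −0.008, so E_I = -0.008·(2300/16.2) ≈ -1.14.
E_I < 0: inferior good.

-1.14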